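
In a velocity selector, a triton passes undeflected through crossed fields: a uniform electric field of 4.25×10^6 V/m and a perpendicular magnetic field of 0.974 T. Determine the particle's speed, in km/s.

For zero net force, qE = qvB, so v = E/B.
v = (4.25×10^6) / (0.974) = 4.36×10^6 m/s.

v ≈ 4360 km/s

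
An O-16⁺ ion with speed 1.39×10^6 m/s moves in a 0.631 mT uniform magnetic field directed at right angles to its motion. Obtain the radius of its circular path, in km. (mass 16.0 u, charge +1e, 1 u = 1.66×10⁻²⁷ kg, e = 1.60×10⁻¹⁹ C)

The magnetic force provides the centripetal force: qvB = mv²/r, so r = mv/(qB).
r = (2.66×10^-26 kg)(1.39×10^6 m/s) / [(1×1.60×10^-19 C)(6.31×10^-4 T)] = 366 m.

r ≈ 0.366 km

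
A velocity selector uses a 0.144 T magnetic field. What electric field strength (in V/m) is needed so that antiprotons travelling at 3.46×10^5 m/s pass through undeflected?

E ≈ 4.98×10^4 V/m

qE = qvB ⇒ E = vB = (3.46×10^5)(0.144) = 4.98×10^4 V/m.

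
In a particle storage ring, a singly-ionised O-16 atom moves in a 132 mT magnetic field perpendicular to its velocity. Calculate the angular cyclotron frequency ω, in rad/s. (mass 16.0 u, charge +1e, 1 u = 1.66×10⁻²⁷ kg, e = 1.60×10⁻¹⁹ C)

ω = qB/m = (1×1.60×10^-19)(0.132) / (2.66×10^-26) = 7.95×10^5 rad/s.

ω ≈ 7.95×10^5 rad/s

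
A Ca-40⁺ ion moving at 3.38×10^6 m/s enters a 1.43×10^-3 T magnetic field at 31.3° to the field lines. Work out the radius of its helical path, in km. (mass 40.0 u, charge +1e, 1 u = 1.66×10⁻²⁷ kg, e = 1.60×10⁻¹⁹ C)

r ≈ 0.510 km

Only the perpendicular component v⊥ = v sin31.3° = 1.76×10^6 m/s is bent by the field.
r = m v⊥ /(qB) = (6.64×10^-26)(1.76×10^6) / [(1×1.60×10^-19)(1.43×10^-3)] = 510 m.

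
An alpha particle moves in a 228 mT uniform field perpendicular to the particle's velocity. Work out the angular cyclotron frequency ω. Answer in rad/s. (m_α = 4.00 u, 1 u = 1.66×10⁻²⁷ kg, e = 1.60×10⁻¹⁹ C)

ω = qB/m = (2×1.60×10^-19)(0.228) / (6.64×10^-27) = 1.10×10^7 rad/s.

ω ≈ 1.10×10^7 rad/s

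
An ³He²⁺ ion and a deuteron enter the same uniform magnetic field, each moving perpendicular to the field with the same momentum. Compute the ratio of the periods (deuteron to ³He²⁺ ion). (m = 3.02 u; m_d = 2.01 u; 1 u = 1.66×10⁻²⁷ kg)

ratio ≈ 1.33

T = 2πm/(qB) is independent of speed, so T₂/T₁ = (m₂/q₂)/(m₁/q₁).
T_{deuteron}/T_{³He²⁺ ion} = (3.34×10^-27/1e) / (5.01×10^-27/2e) = 1.33.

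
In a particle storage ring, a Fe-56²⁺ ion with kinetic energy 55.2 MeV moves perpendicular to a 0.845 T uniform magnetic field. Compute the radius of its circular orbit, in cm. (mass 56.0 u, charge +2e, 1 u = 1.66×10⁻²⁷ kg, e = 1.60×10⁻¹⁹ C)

Convert the energy: K = 55.2 MeV = 8.83×10^-12 J.
v = √(2K/m) = √(2·8.83×10^-12/9.30×10^-26) = 1.38×10^7 m/s.
r = mv/(qB) = (9.30×10^-26)(1.38×10^7) / [(2×1.60×10^-19)(0.845)] = 4.74 m.

r ≈ 474 cm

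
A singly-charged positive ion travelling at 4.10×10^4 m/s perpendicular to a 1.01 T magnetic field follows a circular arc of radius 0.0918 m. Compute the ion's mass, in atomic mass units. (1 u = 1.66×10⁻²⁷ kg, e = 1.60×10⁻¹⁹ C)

qvB = mv²/r ⇒ m = qBr/v.
m = (1×1.60×10^-19)(1.01)(0.0918) / (4.10×10^4) = 3.62×10^-25 kg = 218 u.

m ≈ 218 u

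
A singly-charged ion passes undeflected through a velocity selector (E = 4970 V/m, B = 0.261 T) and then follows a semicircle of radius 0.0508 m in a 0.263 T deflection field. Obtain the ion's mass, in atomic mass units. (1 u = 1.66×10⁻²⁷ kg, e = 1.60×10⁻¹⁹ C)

v = E/B₁ = 1.90×10^4 m/s.
From r = mv/(qB₂), m = qB₂r/v = (1×1.60×10^-19)(0.263)(0.0508) / (1.90×10^4) = 1.12×10^-25 kg.
In atomic mass units: m = 1.12×10^-25 / 1.66×10^-27 = 67.6 u.

m ≈ 67.6 u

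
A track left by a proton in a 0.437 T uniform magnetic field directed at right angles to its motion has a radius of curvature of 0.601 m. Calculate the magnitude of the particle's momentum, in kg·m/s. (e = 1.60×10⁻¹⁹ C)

p ≈ 4.20×10^-20 kg·m/s

Since qvB = mv²/r, the momentum p = mv = qBr.
p = (1×1.60×10^-19)(0.437)(0.601) = 4.20×10^-20 kg·m/s.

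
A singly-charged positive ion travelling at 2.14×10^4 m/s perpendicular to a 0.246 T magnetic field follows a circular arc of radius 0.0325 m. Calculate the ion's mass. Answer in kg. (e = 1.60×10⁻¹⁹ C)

m ≈ 5.98×10^-26 kg

qvB = mv²/r ⇒ m = qBr/v.
m = (1×1.60×10^-19)(0.246)(0.0325) / (2.14×10^4) = 5.98×10^-26 kg.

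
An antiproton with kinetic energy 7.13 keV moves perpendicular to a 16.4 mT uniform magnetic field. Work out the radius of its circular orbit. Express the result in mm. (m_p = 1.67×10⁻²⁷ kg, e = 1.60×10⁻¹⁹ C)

r ≈ 744 mm

Convert the energy: K = 7.13 keV = 1.14×10^-15 J.
v = √(2K/m) = √(2·1.14×10^-15/1.67×10^-27) = 1.17×10^6 m/s.
r = mv/(qB) = (1.67×10^-27)(1.17×10^6) / [(1×1.60×10^-19)(0.0164)] = 0.744 m.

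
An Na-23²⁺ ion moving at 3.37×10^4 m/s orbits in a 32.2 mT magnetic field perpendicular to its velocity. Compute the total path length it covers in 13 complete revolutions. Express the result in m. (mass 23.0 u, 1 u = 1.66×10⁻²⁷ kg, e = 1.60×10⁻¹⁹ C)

r = mv/(qB) = 0.125 m, so one revolution covers 2πr = 0.785 m.
In 13 revolutions: L = 13·2πr = 10.2 m.

L ≈ 10.2 m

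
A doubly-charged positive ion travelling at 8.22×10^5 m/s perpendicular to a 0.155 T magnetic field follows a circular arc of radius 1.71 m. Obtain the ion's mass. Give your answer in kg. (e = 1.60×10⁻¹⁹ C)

qvB = mv²/r ⇒ m = qBr/v.
m = (2×1.60×10^-19)(0.155)(1.71) / (8.22×10^5) = 1.03×10^-25 kg.

m ≈ 1.03×10^-25 kg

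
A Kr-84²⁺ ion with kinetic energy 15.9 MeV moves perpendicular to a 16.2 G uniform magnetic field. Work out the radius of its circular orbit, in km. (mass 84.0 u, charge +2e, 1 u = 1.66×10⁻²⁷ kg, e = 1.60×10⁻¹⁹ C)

r ≈ 1.62 km

Convert the energy: K = 15.9 MeV = 2.54×10^-12 J.
v = √(2K/m) = √(2·2.54×10^-12/1.39×10^-25) = 6.04×10^6 m/s.
r = mv/(qB) = (1.39×10^-25)(6.04×10^6) / [(2×1.60×10^-19)(1.62×10^-3)] = 1620 m.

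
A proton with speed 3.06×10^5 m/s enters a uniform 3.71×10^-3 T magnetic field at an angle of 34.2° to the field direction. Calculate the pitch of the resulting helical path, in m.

pitch ≈ 4.47 m

The velocity component along B is v∥ = v cos34.2° = 2.53×10^5 m/s.
The cyclotron period T = 2πm/(qB) = 1.77×10^-5 s is set by m, q, B alone.
Pitch = v∥·T = (2.53×10^5)(1.77×10^-5) = 4.47 m.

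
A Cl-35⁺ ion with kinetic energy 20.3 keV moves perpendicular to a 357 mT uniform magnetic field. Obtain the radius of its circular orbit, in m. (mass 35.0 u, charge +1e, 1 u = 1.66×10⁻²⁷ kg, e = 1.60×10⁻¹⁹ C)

r ≈ 0.340 m

Convert the energy: K = 20.3 keV = 3.25×10^-15 J.
v = √(2K/m) = √(2·3.25×10^-15/5.81×10^-26) = 3.34×10^5 m/s.
r = mv/(qB) = (5.81×10^-26)(3.34×10^5) / [(1×1.60×10^-19)(0.357)] = 0.340 m.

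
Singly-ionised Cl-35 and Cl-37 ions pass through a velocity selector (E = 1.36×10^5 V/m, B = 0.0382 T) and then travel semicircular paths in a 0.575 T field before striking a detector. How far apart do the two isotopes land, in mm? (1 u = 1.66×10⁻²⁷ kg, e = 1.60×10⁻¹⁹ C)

Both emerge at v = E/B₁ = 3.56×10^6 m/s.
r = mv/(qB₂), so r₁ = 2.248 m and r₂ = 2.377 m, giving Δr = 0.128 m.
After a semicircle each ion lands a diameter 2r from the entry slit, so the separation is 2Δr = 0.257 m.

Δd ≈ 257 mm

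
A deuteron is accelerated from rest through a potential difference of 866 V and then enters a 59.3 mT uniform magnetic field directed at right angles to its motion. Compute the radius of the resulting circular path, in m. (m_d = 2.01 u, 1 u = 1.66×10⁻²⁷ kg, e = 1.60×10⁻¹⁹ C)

The kinetic energy gained is K = qV = (1×1.60×10^-19)(866) = 1.39×10^-16 J.
v = √(2K/m) = 2.88×10^5 m/s.
r = mv/(qB) = (3.34×10^-27)(2.88×10^5) / [(1×1.60×10^-19)(0.0593)] = 0.101 m.

r ≈ 0.101 m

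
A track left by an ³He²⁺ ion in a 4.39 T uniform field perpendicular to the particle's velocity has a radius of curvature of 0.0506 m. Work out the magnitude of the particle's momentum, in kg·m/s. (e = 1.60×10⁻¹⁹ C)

Since qvB = mv²/r, the momentum p = mv = qBr.
p = (2×1.60×10^-19)(4.39)(0.0506) = 7.11×10^-20 kg·m/s.

p ≈ 7.11×10^-20 kg·m/s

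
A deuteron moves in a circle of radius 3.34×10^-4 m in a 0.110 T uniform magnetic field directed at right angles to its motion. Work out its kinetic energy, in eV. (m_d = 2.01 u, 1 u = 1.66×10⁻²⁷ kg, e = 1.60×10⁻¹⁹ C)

v = qBr/m = (1×1.60×10^-19)(0.110)(3.34×10^-4) / (3.34×10^-27) = 1760 m/s.
K = ½mv² = 0.5·(3.34×10^-27)·(1760)² = 5.18×10^-21 J = 0.0324 eV.

K ≈ 0.0324 eV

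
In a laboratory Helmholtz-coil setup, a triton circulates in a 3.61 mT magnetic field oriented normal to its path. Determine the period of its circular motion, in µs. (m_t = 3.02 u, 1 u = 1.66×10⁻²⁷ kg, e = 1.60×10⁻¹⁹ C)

T ≈ 54.5 µs

The cyclotron period is independent of speed: T = 2πm/(qB).
T = 2π(5.01×10^-27) / [(1×1.60×10^-19)(3.61×10^-3)] = 5.45×10^-5 s.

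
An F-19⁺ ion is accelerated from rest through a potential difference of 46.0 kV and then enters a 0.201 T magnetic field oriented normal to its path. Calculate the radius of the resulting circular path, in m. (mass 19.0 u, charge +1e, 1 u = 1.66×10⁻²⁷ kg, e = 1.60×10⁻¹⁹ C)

r ≈ 0.670 m

The kinetic energy gained is K = qV = (1×1.60×10^-19)(4.60×10^4) = 7.36×10^-15 J.
v = √(2K/m) = 6.83×10^5 m/s.
r = mv/(qB) = (3.15×10^-26)(6.83×10^5) / [(1×1.60×10^-19)(0.201)] = 0.670 m.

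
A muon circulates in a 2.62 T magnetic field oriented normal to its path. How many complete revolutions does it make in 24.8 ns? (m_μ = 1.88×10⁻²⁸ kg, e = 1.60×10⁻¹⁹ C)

N = 8

T = 2πm/(qB) = 2π(1.88×10^-28) / [(1×1.60×10^-19)(2.62)] = 2.8178×10^-9 s.
N = t/T = 2.48×10^-8 / 2.8178×10^-9 ≈ 8.80, so 8 complete revolutions.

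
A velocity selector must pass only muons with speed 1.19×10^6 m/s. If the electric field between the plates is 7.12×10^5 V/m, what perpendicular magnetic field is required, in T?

B ≈ 0.598 T

qE = qvB ⇒ B = E/v = (7.12×10^5) / (1.19×10^6) = 0.598 T.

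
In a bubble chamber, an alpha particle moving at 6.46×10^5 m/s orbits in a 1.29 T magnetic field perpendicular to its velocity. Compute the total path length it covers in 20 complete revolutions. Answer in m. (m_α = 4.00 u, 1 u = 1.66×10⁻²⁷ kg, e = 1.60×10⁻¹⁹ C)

r = mv/(qB) = 0.0104 m, so one revolution covers 2πr = 0.0653 m.
In 20 revolutions: L = 20·2πr = 1.31 m.

L ≈ 1.31 m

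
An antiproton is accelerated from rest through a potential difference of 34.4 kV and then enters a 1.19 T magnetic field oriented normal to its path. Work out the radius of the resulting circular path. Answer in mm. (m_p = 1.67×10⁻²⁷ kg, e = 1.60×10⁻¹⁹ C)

The kinetic energy gained is K = qV = (1×1.60×10^-19)(3.44×10^4) = 5.50×10^-15 J.
v = √(2K/m) = 2.57×10^6 m/s.
r = mv/(qB) = (1.67×10^-27)(2.57×10^6) / [(1×1.60×10^-19)(1.19)] = 0.0225 m.

r ≈ 22.5 mm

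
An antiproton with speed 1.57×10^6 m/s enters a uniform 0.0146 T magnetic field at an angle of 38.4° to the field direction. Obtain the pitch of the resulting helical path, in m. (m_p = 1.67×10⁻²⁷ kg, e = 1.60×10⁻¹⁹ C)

The velocity component along B is v∥ = v cos38.4° = 1.23×10^6 m/s.
The cyclotron period T = 2πm/(qB) = 4.49×10^-6 s is set by m, q, B alone.
Pitch = v∥·T = (1.23×10^6)(4.49×10^-6) = 5.53 m.

pitch ≈ 5.53 m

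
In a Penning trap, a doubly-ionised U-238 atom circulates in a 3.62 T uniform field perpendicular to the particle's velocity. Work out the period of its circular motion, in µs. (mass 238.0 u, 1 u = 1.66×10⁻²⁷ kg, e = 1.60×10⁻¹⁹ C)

The cyclotron period is independent of speed: T = 2πm/(qB).
T = 2π(3.95×10^-25) / [(2×1.60×10^-19)(3.62)] = 2.14×10^-6 s.

T ≈ 2.14 µs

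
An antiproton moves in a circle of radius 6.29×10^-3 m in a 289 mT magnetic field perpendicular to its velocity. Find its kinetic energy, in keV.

v = qBr/m = (1×1.60×10^-19)(0.289)(6.29×10^-3) / (1.67×10^-27) = 1.74×10^5 m/s.
K = ½mv² = 0.5·(1.67×10^-27)·(1.74×10^5)² = 2.53×10^-17 J = 0.158 keV.

K ≈ 0.158 keV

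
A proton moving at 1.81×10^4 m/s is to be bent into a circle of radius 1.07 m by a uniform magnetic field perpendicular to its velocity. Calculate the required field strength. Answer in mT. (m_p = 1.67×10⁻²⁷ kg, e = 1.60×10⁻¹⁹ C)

B ≈ 0.177 mT

qvB = mv²/r gives B = mv/(qr).
B = (1.67×10^-27)(1.81×10^4) / [(1×1.60×10^-19)(1.07)] = 1.77×10^-4 T.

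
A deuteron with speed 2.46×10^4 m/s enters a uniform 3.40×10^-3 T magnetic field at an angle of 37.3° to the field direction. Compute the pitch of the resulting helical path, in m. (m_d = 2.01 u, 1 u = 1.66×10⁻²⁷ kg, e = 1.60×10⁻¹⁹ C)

pitch ≈ 0.754 m

The velocity component along B is v∥ = v cos37.3° = 1.96×10^4 m/s.
The cyclotron period T = 2πm/(qB) = 3.85×10^-5 s is set by m, q, B alone.
Pitch = v∥·T = (1.96×10^4)(3.85×10^-5) = 0.754 m.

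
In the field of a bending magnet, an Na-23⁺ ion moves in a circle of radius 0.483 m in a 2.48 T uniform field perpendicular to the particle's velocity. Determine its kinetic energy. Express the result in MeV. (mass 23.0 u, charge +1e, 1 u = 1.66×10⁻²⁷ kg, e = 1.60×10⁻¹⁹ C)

K ≈ 3.01 MeV

v = qBr/m = (1×1.60×10^-19)(2.48)(0.483) / (3.82×10^-26) = 5.02×10^6 m/s.
K = ½mv² = 0.5·(3.82×10^-26)·(5.02×10^6)² = 4.81×10^-13 J = 3.01 MeV.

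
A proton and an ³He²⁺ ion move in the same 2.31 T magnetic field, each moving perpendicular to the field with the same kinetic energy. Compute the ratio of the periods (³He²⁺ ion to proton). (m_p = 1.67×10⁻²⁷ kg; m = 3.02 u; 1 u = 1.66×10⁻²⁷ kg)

ratio ≈ 1.50

T = 2πm/(qB) is independent of speed, so T₂/T₁ = (m₂/q₂)/(m₁/q₁).
T_{³He²⁺ ion}/T_{proton} = (5.01×10^-27/2e) / (1.67×10^-27/1e) = 1.50.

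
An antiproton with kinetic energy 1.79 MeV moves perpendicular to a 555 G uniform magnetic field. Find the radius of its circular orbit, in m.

Convert the energy: K = 1.79 MeV = 2.86×10^-13 J.
v = √(2K/m) = √(2·2.86×10^-13/1.67×10^-27) = 1.85×10^7 m/s.
r = mv/(qB) = (1.67×10^-27)(1.85×10^7) / [(1×1.60×10^-19)(0.0555)] = 3.48 m.

r ≈ 3.48 m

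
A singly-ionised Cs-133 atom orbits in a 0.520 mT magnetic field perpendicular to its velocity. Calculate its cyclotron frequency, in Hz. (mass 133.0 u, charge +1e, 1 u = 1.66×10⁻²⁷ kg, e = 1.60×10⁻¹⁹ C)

f ≈ 60.0 Hz

f = qB/(2πm) = (1×1.60×10^-19)(5.20×10^-4) / [2π(2.21×10^-25)] = 60.0 Hz.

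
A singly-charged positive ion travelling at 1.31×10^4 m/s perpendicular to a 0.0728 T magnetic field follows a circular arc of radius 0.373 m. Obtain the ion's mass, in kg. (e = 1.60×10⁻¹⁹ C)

m ≈ 3.32×10^-25 kg

qvB = mv²/r ⇒ m = qBr/v.
m = (1×1.60×10^-19)(0.0728)(0.373) / (1.31×10^4) = 3.32×10^-25 kg.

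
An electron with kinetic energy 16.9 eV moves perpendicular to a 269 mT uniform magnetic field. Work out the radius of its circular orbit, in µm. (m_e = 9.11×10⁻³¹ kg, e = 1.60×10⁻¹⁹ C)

r ≈ 51.6 µm

Convert the energy: K = 16.9 eV = 2.70×10^-18 J.
v = √(2K/m) = √(2·2.70×10^-18/9.11×10^-31) = 2.44×10^6 m/s.
r = mv/(qB) = (9.11×10^-31)(2.44×10^6) / [(1×1.60×10^-19)(0.269)] = 5.16×10^-5 m.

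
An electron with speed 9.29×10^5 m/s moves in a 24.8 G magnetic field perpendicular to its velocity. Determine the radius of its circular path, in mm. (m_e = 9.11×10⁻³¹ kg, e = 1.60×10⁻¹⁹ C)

The magnetic force provides the centripetal force: qvB = mv²/r, so r = mv/(qB).
r = (9.11×10^-31 kg)(9.29×10^5 m/s) / [(1×1.60×10^-19 C)(2.48×10^-3 T)] = 2.13×10^-3 m.

r ≈ 2.13 mm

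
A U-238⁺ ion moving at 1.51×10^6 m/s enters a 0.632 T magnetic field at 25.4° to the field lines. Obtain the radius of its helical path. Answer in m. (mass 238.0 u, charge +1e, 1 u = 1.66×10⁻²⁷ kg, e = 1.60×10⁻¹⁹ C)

Only the perpendicular component v⊥ = v sin25.4° = 6.48×10^5 m/s is bent by the field.
r = m v⊥ /(qB) = (3.95×10^-25)(6.48×10^5) / [(1×1.60×10^-19)(0.632)] = 2.53 m.

r ≈ 2.53 m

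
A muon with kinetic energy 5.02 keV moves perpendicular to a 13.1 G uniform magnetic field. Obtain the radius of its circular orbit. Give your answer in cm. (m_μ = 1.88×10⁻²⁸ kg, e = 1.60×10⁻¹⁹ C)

r ≈ 262 cm

Convert the energy: K = 5.02 keV = 8.03×10^-16 J.
v = √(2K/m) = √(2·8.03×10^-16/1.88×10^-28) = 2.92×10^6 m/s.
r = mv/(qB) = (1.88×10^-28)(2.92×10^6) / [(1×1.60×10^-19)(1.31×10^-3)] = 2.62 m.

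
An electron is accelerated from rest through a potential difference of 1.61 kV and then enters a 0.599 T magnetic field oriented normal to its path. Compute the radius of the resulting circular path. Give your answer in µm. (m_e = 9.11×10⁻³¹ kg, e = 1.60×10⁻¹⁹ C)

r ≈ 226 µm

The kinetic energy gained is K = qV = (1×1.60×10^-19)(1610) = 2.58×10^-16 J.
v = √(2K/m) = 2.38×10^7 m/s.
r = mv/(qB) = (9.11×10^-31)(2.38×10^7) / [(1×1.60×10^-19)(0.599)] = 2.26×10^-4 m.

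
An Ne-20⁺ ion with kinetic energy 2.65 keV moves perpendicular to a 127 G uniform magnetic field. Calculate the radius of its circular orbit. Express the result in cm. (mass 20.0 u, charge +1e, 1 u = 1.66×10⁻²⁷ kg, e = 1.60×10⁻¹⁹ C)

r ≈ 261 cm

Convert the energy: K = 2.65 keV = 4.24×10^-16 J.
v = √(2K/m) = √(2·4.24×10^-16/3.32×10^-26) = 1.60×10^5 m/s.
r = mv/(qB) = (3.32×10^-26)(1.60×10^5) / [(1×1.60×10^-19)(0.0127)] = 2.61 m.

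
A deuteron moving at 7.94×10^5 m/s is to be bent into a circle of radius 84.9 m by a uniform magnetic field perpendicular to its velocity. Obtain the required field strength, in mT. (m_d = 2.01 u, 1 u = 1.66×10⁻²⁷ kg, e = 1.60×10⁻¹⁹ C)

B ≈ 0.195 mT

qvB = mv²/r gives B = mv/(qr).
B = (3.34×10^-27)(7.94×10^5) / [(1×1.60×10^-19)(84.9)] = 1.95×10^-4 T.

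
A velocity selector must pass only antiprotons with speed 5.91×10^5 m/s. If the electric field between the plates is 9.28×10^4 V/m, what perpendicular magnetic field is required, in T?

qE = qvB ⇒ B = E/v = (9.28×10^4) / (5.91×10^5) = 0.157 T.

B ≈ 0.157 T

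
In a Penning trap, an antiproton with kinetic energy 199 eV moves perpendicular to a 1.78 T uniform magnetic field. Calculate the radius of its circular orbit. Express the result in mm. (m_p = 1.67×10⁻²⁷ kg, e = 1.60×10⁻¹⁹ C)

Convert the energy: K = 199 eV = 3.18×10^-17 J.
v = √(2K/m) = √(2·3.18×10^-17/1.67×10^-27) = 1.95×10^5 m/s.
r = mv/(qB) = (1.67×10^-27)(1.95×10^5) / [(1×1.60×10^-19)(1.78)] = 1.15×10^-3 m.

r ≈ 1.15 mm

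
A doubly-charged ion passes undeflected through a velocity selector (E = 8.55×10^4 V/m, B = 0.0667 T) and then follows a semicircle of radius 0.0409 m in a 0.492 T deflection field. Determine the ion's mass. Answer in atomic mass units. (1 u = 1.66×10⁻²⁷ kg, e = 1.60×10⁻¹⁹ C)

m ≈ 3.03 u

v = E/B₁ = 1.28×10^6 m/s.
From r = mv/(qB₂), m = qB₂r/v = (2×1.60×10^-19)(0.492)(0.0409) / (1.28×10^6) = 5.02×10^-27 kg.
In atomic mass units: m = 5.02×10^-27 / 1.66×10^-27 = 3.03 u.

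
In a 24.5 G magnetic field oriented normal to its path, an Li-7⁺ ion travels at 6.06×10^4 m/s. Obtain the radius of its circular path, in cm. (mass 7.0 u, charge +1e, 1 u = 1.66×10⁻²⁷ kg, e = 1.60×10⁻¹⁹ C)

The magnetic force provides the centripetal force: qvB = mv²/r, so r = mv/(qB).
r = (1.16×10^-26 kg)(6.06×10^4 m/s) / [(1×1.60×10^-19 C)(2.45×10^-3 T)] = 1.80 m.

r ≈ 180 cm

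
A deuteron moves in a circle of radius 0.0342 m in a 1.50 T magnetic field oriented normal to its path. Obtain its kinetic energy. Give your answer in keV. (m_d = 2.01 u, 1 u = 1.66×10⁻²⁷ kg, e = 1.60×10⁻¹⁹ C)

K ≈ 63.1 keV

v = qBr/m = (1×1.60×10^-19)(1.50)(0.0342) / (3.34×10^-27) = 2.46×10^6 m/s.
K = ½mv² = 0.5·(3.34×10^-27)·(2.46×10^6)² = 1.01×10^-14 J = 63.1 keV.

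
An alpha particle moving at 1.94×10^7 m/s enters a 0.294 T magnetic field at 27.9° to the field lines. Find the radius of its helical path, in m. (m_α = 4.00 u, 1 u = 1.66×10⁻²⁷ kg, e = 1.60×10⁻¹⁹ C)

r ≈ 0.641 m

Only the perpendicular component v⊥ = v sin27.9° = 9.08×10^6 m/s is bent by the field.
r = m v⊥ /(qB) = (6.64×10^-27)(9.08×10^6) / [(2×1.60×10^-19)(0.294)] = 0.641 m.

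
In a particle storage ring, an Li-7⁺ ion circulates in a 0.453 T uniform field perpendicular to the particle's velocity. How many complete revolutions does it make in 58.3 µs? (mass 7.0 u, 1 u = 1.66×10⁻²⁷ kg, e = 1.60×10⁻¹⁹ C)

N = 57

T = 2πm/(qB) = 2π(1.162×10^-26) / [(1×1.60×10^-19)(0.453)] = 1.0073×10^-6 s.
N = t/T = 5.83×10^-5 / 1.0073×10^-6 ≈ 57.88, so 57 complete revolutions.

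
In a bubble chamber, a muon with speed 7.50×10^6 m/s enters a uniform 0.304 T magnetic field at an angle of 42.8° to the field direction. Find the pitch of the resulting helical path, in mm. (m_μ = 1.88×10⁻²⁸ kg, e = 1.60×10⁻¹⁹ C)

The velocity component along B is v∥ = v cos42.8° = 5.50×10^6 m/s.
The cyclotron period T = 2πm/(qB) = 2.43×10^-8 s is set by m, q, B alone.
Pitch = v∥·T = (5.50×10^6)(2.43×10^-8) = 0.134 m.

pitch ≈ 134 mm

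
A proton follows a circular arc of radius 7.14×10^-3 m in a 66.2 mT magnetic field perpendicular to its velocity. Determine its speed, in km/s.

v ≈ 45.3 km/s

From qvB = mv²/r, v = qBr/m.
v = (1×1.60×10^-19)(0.0662)(7.14×10^-3) / (1.67×10^-27) = 4.53×10^4 m/s.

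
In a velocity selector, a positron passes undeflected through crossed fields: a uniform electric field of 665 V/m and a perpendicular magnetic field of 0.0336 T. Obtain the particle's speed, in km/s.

v ≈ 19.8 km/s

For zero net force, qE = qvB, so v = E/B.
v = (665) / (0.0336) = 1.98×10^4 m/s.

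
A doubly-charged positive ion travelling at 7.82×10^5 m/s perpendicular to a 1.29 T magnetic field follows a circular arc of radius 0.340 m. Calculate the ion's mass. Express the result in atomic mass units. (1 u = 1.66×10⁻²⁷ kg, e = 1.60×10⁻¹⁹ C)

qvB = mv²/r ⇒ m = qBr/v.
m = (2×1.60×10^-19)(1.29)(0.340) / (7.82×10^5) = 1.79×10^-25 kg = 108 u.

m ≈ 108 u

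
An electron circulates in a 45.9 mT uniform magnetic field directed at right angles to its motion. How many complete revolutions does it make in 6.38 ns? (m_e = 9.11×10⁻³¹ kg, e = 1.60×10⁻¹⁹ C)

N = 8

T = 2πm/(qB) = 2π(9.11×10^-31) / [(1×1.60×10^-19)(0.0459)] = 7.7941×10^-10 s.
N = t/T = 6.38×10^-9 / 7.7941×10^-10 ≈ 8.19, so 8 complete revolutions.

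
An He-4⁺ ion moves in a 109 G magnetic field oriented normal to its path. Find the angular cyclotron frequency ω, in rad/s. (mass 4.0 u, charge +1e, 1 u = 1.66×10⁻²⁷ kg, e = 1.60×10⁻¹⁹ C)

ω = qB/m = (1×1.60×10^-19)(0.0109) / (6.64×10^-27) = 2.63×10^5 rad/s.

ω ≈ 2.63×10^5 rad/s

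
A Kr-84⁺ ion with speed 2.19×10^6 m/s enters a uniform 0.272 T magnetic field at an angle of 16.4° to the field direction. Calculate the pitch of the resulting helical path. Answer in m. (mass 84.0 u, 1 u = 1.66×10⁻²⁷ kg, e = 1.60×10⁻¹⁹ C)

pitch ≈ 42.3 m

The velocity component along B is v∥ = v cos16.4° = 2.10×10^6 m/s.
The cyclotron period T = 2πm/(qB) = 2.01×10^-5 s is set by m, q, B alone.
Pitch = v∥·T = (2.10×10^6)(2.01×10^-5) = 42.3 m.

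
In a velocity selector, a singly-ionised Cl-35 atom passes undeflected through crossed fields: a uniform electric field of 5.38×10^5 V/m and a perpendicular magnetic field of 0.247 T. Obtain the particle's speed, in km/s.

v ≈ 2180 km/s

For zero net force, qE = qvB, so v = E/B.
v = (5.38×10^5) / (0.247) = 2.18×10^6 m/s.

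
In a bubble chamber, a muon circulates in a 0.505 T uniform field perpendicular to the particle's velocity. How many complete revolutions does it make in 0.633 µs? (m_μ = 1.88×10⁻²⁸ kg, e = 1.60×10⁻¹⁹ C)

T = 2πm/(qB) = 2π(1.88×10^-28) / [(1×1.60×10^-19)(0.505)] = 1.4619×10^-8 s.
N = t/T = 6.33×10^-7 / 1.4619×10^-8 ≈ 43.30, so 43 complete revolutions.

N = 43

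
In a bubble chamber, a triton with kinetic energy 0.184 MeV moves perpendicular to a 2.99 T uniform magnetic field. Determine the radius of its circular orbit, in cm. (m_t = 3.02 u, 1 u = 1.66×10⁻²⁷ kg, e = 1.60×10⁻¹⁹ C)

r ≈ 3.59 cm

Convert the energy: K = 0.184 MeV = 2.94×10^-14 J.
v = √(2K/m) = √(2·2.94×10^-14/5.01×10^-27) = 3.43×10^6 m/s.
r = mv/(qB) = (5.01×10^-27)(3.43×10^6) / [(1×1.60×10^-19)(2.99)] = 0.0359 m.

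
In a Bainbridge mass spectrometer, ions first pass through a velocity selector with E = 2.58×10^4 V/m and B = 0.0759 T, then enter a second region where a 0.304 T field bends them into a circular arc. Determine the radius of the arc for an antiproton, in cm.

r ≈ 1.17 cm

The selector passes v = E/B = 2.58×10^4/0.0759 = 3.40×10^5 m/s.
In the deflection region, r = mv/(qB₂) = (1.67×10^-27)(3.40×10^5) / [(1×1.60×10^-19)(0.304)] = 0.0117 m.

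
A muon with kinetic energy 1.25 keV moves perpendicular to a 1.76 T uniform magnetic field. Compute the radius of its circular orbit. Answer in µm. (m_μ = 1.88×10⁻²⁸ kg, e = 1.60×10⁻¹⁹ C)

r ≈ 974 µm

Convert the energy: K = 1.25 keV = 2.00×10^-16 J.
v = √(2K/m) = √(2·2.00×10^-16/1.88×10^-28) = 1.46×10^6 m/s.
r = mv/(qB) = (1.88×10^-28)(1.46×10^6) / [(1×1.60×10^-19)(1.76)] = 9.74×10^-4 m.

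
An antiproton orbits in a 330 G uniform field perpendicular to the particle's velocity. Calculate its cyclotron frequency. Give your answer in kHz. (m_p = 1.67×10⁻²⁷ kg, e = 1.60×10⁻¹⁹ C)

f ≈ 503 kHz

f = qB/(2πm) = (1×1.60×10^-19)(0.0330) / [2π(1.67×10^-27)] = 5.03×10^5 Hz.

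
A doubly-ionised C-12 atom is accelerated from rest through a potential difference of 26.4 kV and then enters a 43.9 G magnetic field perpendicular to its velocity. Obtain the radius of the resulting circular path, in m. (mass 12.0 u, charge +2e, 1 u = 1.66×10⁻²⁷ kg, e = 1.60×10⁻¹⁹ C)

r ≈ 13.1 m

The kinetic energy gained is K = qV = (2×1.60×10^-19)(2.64×10^4) = 8.45×10^-15 J.
v = √(2K/m) = 9.21×10^5 m/s.
r = mv/(qB) = (1.99×10^-26)(9.21×10^5) / [(2×1.60×10^-19)(4.39×10^-3)] = 13.1 m.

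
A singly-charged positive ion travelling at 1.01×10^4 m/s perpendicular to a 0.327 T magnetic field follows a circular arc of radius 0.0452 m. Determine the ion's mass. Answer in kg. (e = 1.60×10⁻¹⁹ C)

qvB = mv²/r ⇒ m = qBr/v.
m = (1×1.60×10^-19)(0.327)(0.0452) / (1.01×10^4) = 2.34×10^-25 kg.

m ≈ 2.34×10^-25 kg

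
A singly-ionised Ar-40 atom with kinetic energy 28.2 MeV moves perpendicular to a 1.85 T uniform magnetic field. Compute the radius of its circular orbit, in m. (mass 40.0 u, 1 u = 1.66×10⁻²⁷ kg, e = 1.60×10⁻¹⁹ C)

r ≈ 2.62 m

Convert the energy: K = 28.2 MeV = 4.51×10^-12 J.
v = √(2K/m) = √(2·4.51×10^-12/6.64×10^-26) = 1.17×10^7 m/s.
r = mv/(qB) = (6.64×10^-26)(1.17×10^7) / [(1×1.60×10^-19)(1.85)] = 2.62 m.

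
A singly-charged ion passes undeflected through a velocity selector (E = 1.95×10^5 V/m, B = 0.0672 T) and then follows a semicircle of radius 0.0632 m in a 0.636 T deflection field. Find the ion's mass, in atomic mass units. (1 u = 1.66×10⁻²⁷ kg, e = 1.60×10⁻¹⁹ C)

v = E/B₁ = 2.90×10^6 m/s.
From r = mv/(qB₂), m = qB₂r/v = (1×1.60×10^-19)(0.636)(0.0632) / (2.90×10^6) = 2.22×10^-27 kg.
In atomic mass units: m = 2.22×10^-27 / 1.66×10^-27 = 1.34 u.

m ≈ 1.34 u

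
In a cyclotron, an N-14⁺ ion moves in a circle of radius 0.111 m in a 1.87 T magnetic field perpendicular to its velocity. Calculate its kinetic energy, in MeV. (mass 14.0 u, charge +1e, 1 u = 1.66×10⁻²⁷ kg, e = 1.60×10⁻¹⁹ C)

K ≈ 0.148 MeV

v = qBr/m = (1×1.60×10^-19)(1.87)(0.111) / (2.32×10^-26) = 1.43×10^6 m/s.
K = ½mv² = 0.5·(2.32×10^-26)·(1.43×10^6)² = 2.37×10^-14 J = 0.148 MeV.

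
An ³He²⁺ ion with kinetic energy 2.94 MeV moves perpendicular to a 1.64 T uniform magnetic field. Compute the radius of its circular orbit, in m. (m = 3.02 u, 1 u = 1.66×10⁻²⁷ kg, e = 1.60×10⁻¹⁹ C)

Convert the energy: K = 2.94 MeV = 4.70×10^-13 J.
v = √(2K/m) = √(2·4.70×10^-13/5.01×10^-27) = 1.37×10^7 m/s.
r = mv/(qB) = (5.01×10^-27)(1.37×10^7) / [(2×1.60×10^-19)(1.64)] = 0.131 m.

r ≈ 0.131 m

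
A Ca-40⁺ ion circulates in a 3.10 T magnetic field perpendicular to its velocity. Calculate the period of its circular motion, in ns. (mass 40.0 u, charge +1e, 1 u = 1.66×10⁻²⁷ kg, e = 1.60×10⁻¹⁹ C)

T ≈ 841 ns

The cyclotron period is independent of speed: T = 2πm/(qB).
T = 2π(6.64×10^-26) / [(1×1.60×10^-19)(3.10)] = 8.41×10^-7 s.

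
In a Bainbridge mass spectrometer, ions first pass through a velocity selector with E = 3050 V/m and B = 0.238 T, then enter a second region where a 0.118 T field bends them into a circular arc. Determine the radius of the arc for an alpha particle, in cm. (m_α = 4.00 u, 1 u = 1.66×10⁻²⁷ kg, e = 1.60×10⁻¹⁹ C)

r ≈ 0.225 cm

The selector passes v = E/B = 3050/0.238 = 1.28×10^4 m/s.
In the deflection region, r = mv/(qB₂) = (6.64×10^-27)(1.28×10^4) / [(2×1.60×10^-19)(0.118)] = 2.25×10^-3 m.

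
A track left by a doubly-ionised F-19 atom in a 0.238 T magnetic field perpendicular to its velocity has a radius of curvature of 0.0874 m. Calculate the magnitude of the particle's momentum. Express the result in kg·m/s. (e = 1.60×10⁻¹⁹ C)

p ≈ 6.66×10^-21 kg·m/s

Since qvB = mv²/r, the momentum p = mv = qBr.
p = (2×1.60×10^-19)(0.238)(0.0874) = 6.66×10^-21 kg·m/s.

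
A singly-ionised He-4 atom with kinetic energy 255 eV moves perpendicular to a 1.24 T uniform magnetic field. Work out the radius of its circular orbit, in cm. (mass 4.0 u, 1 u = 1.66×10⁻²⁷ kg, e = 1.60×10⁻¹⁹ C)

r ≈ 0.371 cm

Convert the energy: K = 255 eV = 4.08×10^-17 J.
v = √(2K/m) = √(2·4.08×10^-17/6.64×10^-27) = 1.11×10^5 m/s.
r = mv/(qB) = (6.64×10^-27)(1.11×10^5) / [(1×1.60×10^-19)(1.24)] = 3.71×10^-3 m.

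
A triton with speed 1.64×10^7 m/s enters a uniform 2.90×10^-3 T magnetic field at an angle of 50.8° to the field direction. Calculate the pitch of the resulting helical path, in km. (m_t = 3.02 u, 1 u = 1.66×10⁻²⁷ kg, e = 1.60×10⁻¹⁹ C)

The velocity component along B is v∥ = v cos50.8° = 1.04×10^7 m/s.
The cyclotron period T = 2πm/(qB) = 6.79×10^-5 s is set by m, q, B alone.
Pitch = v∥·T = (1.04×10^7)(6.79×10^-5) = 704 m.

pitch ≈ 0.704 km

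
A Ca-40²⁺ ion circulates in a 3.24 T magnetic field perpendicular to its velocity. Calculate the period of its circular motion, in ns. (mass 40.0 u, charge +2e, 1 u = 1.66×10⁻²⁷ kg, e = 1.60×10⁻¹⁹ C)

T ≈ 402 ns

The cyclotron period is independent of speed: T = 2πm/(qB).
T = 2π(6.64×10^-26) / [(2×1.60×10^-19)(3.24)] = 4.02×10^-7 s.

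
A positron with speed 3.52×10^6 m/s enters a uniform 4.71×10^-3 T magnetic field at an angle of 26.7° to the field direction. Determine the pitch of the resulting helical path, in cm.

pitch ≈ 2.39 cm

The velocity component along B is v∥ = v cos26.7° = 3.14×10^6 m/s.
The cyclotron period T = 2πm/(qB) = 7.60×10^-9 s is set by m, q, B alone.
Pitch = v∥·T = (3.14×10^6)(7.60×10^-9) = 0.0239 m.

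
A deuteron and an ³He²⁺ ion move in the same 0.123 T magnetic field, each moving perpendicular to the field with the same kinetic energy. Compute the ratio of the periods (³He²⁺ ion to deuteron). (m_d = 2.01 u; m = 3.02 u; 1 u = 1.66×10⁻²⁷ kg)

ratio ≈ 0.751

T = 2πm/(qB) is independent of speed, so T₂/T₁ = (m₂/q₂)/(m₁/q₁).
T_{³He²⁺ ion}/T_{deuteron} = (5.01×10^-27/2e) / (3.34×10^-27/1e) = 0.751.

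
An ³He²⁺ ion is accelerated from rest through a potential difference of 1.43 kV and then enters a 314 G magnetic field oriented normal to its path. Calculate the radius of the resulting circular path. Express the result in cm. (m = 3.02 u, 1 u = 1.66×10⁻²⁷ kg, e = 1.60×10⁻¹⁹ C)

The kinetic energy gained is K = qV = (2×1.60×10^-19)(1430) = 4.58×10^-16 J.
v = √(2K/m) = 4.27×10^5 m/s.
r = mv/(qB) = (5.01×10^-27)(4.27×10^5) / [(2×1.60×10^-19)(0.0314)] = 0.213 m.

r ≈ 21.3 cm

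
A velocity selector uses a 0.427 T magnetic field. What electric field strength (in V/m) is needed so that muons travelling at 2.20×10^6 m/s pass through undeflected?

E ≈ 9.39×10^5 V/m

qE = qvB ⇒ E = vB = (2.20×10^6)(0.427) = 9.39×10^5 V/m.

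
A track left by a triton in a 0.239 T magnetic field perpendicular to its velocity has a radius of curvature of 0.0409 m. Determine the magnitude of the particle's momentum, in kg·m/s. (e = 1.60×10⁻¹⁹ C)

p ≈ 1.56×10^-21 kg·m/s

Since qvB = mv²/r, the momentum p = mv = qBr.
p = (1×1.60×10^-19)(0.239)(0.0409) = 1.56×10^-21 kg·m/s.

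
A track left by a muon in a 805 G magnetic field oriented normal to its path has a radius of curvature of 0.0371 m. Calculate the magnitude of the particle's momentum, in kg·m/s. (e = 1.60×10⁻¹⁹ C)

p ≈ 4.78×10^-22 kg·m/s

Since qvB = mv²/r, the momentum p = mv = qBr.
p = (1×1.60×10^-19)(0.0805)(0.0371) = 4.78×10^-22 kg·m/s.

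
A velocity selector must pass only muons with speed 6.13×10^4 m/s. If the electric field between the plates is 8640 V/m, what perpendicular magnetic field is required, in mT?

qE = qvB ⇒ B = E/v = (8640) / (6.13×10^4) = 0.141 T.

B ≈ 141 mT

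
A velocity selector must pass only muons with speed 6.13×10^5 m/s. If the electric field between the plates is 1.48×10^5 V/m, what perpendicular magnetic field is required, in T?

qE = qvB ⇒ B = E/v = (1.48×10^5) / (6.13×10^5) = 0.241 T.

B ≈ 0.241 T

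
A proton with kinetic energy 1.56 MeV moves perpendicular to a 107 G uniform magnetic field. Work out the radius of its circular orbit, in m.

Convert the energy: K = 1.56 MeV = 2.50×10^-13 J.
v = √(2K/m) = √(2·2.50×10^-13/1.67×10^-27) = 1.73×10^7 m/s.
r = mv/(qB) = (1.67×10^-27)(1.73×10^7) / [(1×1.60×10^-19)(0.0107)] = 16.9 m.

r ≈ 16.9 m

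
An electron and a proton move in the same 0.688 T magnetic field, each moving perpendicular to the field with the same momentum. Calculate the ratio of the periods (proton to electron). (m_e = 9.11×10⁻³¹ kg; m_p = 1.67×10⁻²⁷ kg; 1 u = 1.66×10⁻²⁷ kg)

ratio ≈ 1830

T = 2πm/(qB) is independent of speed, so T₂/T₁ = (m₂/q₂)/(m₁/q₁).
T_{proton}/T_{electron} = (1.67×10^-27/1e) / (9.11×10^-31/1e) = 1830.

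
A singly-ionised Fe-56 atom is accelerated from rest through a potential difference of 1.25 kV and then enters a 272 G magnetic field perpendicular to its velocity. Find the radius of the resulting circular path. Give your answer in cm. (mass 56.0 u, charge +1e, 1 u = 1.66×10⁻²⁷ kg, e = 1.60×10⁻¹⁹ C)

The kinetic energy gained is K = qV = (1×1.60×10^-19)(1250) = 2.00×10^-16 J.
v = √(2K/m) = 6.56×10^4 m/s.
r = mv/(qB) = (9.30×10^-26)(6.56×10^4) / [(1×1.60×10^-19)(0.0272)] = 1.40 m.

r ≈ 140 cm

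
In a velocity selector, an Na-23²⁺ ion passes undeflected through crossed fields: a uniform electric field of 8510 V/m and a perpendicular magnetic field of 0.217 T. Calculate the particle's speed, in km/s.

For zero net force, qE = qvB, so v = E/B.
v = (8510) / (0.217) = 3.92×10^4 m/s.

v ≈ 39.2 km/s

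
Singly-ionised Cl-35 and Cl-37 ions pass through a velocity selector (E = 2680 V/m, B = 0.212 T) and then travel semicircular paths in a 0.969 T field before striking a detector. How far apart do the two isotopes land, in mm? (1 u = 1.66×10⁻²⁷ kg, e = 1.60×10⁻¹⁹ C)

Δd ≈ 0.541 mm

Both emerge at v = E/B₁ = 1.26×10^4 m/s.
r = mv/(qB₂), so r₁ = 4.737×10^-3 m and r₂ = 5.008×10^-3 m, giving Δr = 2.71×10^-4 m.
After a semicircle each ion lands a diameter 2r from the entry slit, so the separation is 2Δr = 5.41×10^-4 m.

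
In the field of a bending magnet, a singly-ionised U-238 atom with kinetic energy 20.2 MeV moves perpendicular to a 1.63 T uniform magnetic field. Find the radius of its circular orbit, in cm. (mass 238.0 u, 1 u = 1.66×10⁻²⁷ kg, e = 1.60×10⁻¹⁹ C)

Convert the energy: K = 20.2 MeV = 3.23×10^-12 J.
v = √(2K/m) = √(2·3.23×10^-12/3.95×10^-25) = 4.04×10^6 m/s.
r = mv/(qB) = (3.95×10^-25)(4.04×10^6) / [(1×1.60×10^-19)(1.63)] = 6.13 m.

r ≈ 613 cm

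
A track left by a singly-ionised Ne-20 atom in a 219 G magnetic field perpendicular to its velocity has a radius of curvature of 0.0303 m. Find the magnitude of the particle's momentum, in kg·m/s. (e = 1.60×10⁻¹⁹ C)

p ≈ 1.06×10^-22 kg·m/s

Since qvB = mv²/r, the momentum p = mv = qBr.
p = (1×1.60×10^-19)(0.0219)(0.0303) = 1.06×10^-22 kg·m/s.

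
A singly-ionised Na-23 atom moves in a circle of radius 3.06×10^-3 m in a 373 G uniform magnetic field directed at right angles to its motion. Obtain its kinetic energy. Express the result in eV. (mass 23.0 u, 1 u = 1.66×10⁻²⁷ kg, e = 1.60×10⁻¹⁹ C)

v = qBr/m = (1×1.60×10^-19)(0.0373)(3.06×10^-3) / (3.82×10^-26) = 478 m/s.
K = ½mv² = 0.5·(3.82×10^-26)·(478)² = 4.37×10^-21 J = 0.0273 eV.

K ≈ 0.0273 eV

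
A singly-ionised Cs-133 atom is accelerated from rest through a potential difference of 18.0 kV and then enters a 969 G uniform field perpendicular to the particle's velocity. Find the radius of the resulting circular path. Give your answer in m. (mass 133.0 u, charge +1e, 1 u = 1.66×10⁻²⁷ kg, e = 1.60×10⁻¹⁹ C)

The kinetic energy gained is K = qV = (1×1.60×10^-19)(1.80×10^4) = 2.88×10^-15 J.
v = √(2K/m) = 1.62×10^5 m/s.
r = mv/(qB) = (2.21×10^-25)(1.62×10^5) / [(1×1.60×10^-19)(0.0969)] = 2.30 m.

r ≈ 2.30 m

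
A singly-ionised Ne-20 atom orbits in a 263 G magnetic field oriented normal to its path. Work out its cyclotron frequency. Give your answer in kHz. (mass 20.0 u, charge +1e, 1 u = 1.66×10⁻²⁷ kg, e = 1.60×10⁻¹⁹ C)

f = qB/(2πm) = (1×1.60×10^-19)(0.0263) / [2π(3.32×10^-26)] = 2.02×10^4 Hz.

f ≈ 20.2 kHz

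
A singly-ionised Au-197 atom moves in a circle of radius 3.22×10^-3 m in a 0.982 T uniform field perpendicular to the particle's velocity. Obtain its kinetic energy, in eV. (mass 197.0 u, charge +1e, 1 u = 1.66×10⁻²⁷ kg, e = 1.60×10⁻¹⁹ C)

v = qBr/m = (1×1.60×10^-19)(0.982)(3.22×10^-3) / (3.27×10^-25) = 1550 m/s.
K = ½mv² = 0.5·(3.27×10^-25)·(1550)² = 3.91×10^-19 J = 2.45 eV.

K ≈ 2.45 eV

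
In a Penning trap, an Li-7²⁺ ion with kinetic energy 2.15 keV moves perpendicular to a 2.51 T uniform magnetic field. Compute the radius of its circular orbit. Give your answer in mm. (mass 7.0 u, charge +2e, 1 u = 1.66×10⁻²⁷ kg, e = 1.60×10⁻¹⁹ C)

r ≈ 3.52 mm

Convert the energy: K = 2.15 keV = 3.44×10^-16 J.
v = √(2K/m) = √(2·3.44×10^-16/1.16×10^-26) = 2.43×10^5 m/s.
r = mv/(qB) = (1.16×10^-26)(2.43×10^5) / [(2×1.60×10^-19)(2.51)] = 3.52×10^-3 m.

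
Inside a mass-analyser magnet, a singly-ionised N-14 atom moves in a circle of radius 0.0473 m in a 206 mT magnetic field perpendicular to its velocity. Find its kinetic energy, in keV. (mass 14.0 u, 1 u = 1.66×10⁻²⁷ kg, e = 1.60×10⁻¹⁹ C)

v = qBr/m = (1×1.60×10^-19)(0.206)(0.0473) / (2.32×10^-26) = 6.71×10^4 m/s.
K = ½mv² = 0.5·(2.32×10^-26)·(6.71×10^4)² = 5.23×10^-17 J = 0.327 keV.

K ≈ 0.327 keV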